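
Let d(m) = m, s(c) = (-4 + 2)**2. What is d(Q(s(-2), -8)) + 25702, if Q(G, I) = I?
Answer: 25694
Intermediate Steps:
s(c) = 4 (s(c) = (-2)**2 = 4)
d(Q(s(-2), -8)) + 25702 = -8 + 25702 = 25694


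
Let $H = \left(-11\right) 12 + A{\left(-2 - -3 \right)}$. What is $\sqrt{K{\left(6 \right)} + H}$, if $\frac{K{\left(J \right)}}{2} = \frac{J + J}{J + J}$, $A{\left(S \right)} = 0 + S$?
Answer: $i \sqrt{129} \approx 11.358 i$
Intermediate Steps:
$A{\left(S \right)} = S$
$K{\left(J \right)} = 2$ ($K{\left(J \right)} = 2 \frac{J + J}{J + J} = 2 \frac{2 J}{2 J} = 2 \cdot 2 J \frac{1}{2 J} = 2 \cdot 1 = 2$)
$H = -131$ ($H = \left(-11\right) 12 - -1 = -132 + \left(-2 + 3\right) = -132 + 1 = -131$)
$\sqrt{K{\left(6 \right)} + H} = \sqrt{2 - 131} = \sqrt{-129} = i \sqrt{129}$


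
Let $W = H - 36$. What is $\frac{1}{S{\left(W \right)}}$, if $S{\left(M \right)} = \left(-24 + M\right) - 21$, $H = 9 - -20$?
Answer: $- \frac{1}{52} \approx -0.019231$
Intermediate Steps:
$H = 29$ ($H = 9 + 20 = 29$)
$W = -7$ ($W = 29 - 36 = -7$)
$S{\left(M \right)} = -45 + M$
$\frac{1}{S{\left(W \right)}} = \frac{1}{-45 - 7} = \frac{1}{-52} = - \frac{1}{52}$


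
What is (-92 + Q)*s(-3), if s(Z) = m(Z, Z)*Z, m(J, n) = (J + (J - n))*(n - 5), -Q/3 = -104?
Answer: -15840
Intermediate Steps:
Q = 312 (Q = -3*(-104) = 312)
m(J, n) = (-5 + n)*(-n + 2*J) (m(J, n) = (-n + 2*J)*(-5 + n) = (-5 + n)*(-n + 2*J))
s(Z) = Z*(Z**2 - 5*Z) (s(Z) = (-Z**2 - 10*Z + 5*Z + 2*Z*Z)*Z = (-Z**2 - 10*Z + 5*Z + 2*Z**2)*Z = (Z**2 - 5*Z)*Z = Z*(Z**2 - 5*Z))
(-92 + Q)*s(-3) = (-92 + 312)*((-3)**2*(-5 - 3)) = 220*(9*(-8)) = 220*(-72) = -15840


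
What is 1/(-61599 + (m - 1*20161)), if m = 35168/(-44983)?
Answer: -44983/3677845248 ≈ -1.2231e-5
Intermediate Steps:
m = -35168/44983 (m = 35168*(-1/44983) = -35168/44983 ≈ -0.78181)
1/(-61599 + (m - 1*20161)) = 1/(-61599 + (-35168/44983 - 1*20161)) = 1/(-61599 + (-35168/44983 - 20161)) = 1/(-61599 - 906937431/44983) = 1/(-3677845248/44983) = -44983/3677845248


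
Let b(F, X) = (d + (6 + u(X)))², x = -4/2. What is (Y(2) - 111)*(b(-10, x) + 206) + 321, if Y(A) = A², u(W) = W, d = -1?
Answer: -22684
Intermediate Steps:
x = -2 (x = -4*½ = -2)
b(F, X) = (5 + X)² (b(F, X) = (-1 + (6 + X))² = (5 + X)²)
(Y(2) - 111)*(b(-10, x) + 206) + 321 = (2² - 111)*((5 - 2)² + 206) + 321 = (4 - 111)*(3² + 206) + 321 = -107*(9 + 206) + 321 = -107*215 + 321 = -23005 + 321 = -22684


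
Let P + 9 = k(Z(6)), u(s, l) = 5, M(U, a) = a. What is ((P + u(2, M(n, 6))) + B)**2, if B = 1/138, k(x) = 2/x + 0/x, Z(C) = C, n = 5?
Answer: 255025/19044 ≈ 13.391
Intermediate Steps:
k(x) = 2/x (k(x) = 2/x + 0 = 2/x)
P = -26/3 (P = -9 + 2/6 = -9 + 2*(1/6) = -9 + 1/3 = -26/3 ≈ -8.6667)
B = 1/138 ≈ 0.0072464
((P + u(2, M(n, 6))) + B)**2 = ((-26/3 + 5) + 1/138)**2 = (-11/3 + 1/138)**2 = (-505/138)**2 = 255025/19044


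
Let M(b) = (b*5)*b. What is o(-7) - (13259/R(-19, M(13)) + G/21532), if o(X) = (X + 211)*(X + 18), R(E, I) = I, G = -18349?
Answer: 40558559877/18194540 ≈ 2229.2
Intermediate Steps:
M(b) = 5*b² (M(b) = (5*b)*b = 5*b²)
o(X) = (18 + X)*(211 + X) (o(X) = (211 + X)*(18 + X) = (18 + X)*(211 + X))
o(-7) - (13259/R(-19, M(13)) + G/21532) = (3798 + (-7)² + 229*(-7)) - (13259/((5*13²)) - 18349/21532) = (3798 + 49 - 1603) - (13259/((5*169)) - 18349*1/21532) = 2244 - (13259/845 - 18349/21532) = 2244 - 1*269987883/18194540 = 2244 - 269987883/18194540 = 40558559877/18194540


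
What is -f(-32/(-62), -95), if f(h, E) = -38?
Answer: 38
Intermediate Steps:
-f(-32/(-62), -95) = -1*(-38) = 38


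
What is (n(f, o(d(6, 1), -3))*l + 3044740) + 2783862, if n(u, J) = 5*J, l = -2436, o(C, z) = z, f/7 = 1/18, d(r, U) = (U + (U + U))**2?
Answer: 5865142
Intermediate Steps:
d(r, U) = 9*U**2 (d(r, U) = (U + 2*U)**2 = (3*U)**2 = 9*U**2)
f = 7/18 ≈ 0.38889
(n(f, o(d(6, 1), -3))*l + 3044740) + 2783862 = ((5*(-3))*(-2436) + 3044740) + 2783862 = (-15*(-2436) + 3044740) + 2783862 = (36540 + 3044740) + 2783862 = 3081280 + 2783862 = 5865142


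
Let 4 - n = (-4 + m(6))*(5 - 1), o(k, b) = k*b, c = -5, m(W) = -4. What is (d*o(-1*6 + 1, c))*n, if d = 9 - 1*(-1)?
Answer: 9000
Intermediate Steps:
d = 10 (d = 9 + 1 = 10)
o(k, b) = b*k
n = 36 (n = 4 - (-4 - 4)*(5 - 1) = 4 - (-8)*4 = 4 - 1*(-32) = 4 + 32 = 36)
(d*o(-1*6 + 1, c))*n = (10*(-5*(-1*6 + 1)))*36 = (10*(-5*(-6 + 1)))*36 = (10*(-5*(-5)))*36 = (10*25)*36 = 250*36 = 9000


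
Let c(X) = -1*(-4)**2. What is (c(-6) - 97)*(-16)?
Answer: 1808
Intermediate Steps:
c(X) = -16 (c(X) = -1*16 = -16)
(c(-6) - 97)*(-16) = (-16 - 97)*(-16) = -113*(-16) = 1808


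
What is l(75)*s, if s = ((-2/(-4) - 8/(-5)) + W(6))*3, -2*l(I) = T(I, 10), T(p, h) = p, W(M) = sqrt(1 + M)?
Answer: -945/4 - 225*sqrt(7)/2 ≈ -533.90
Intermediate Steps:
l(I) = -I/2
s = 63/10 + 3*sqrt(7) (s = ((-2/(-4) - 8/(-5)) + sqrt(1 + 6))*3 = ((-2*(-1/4) - 8*(-1/5)) + sqrt(7))*3 = ((1/2 + 8/5) + sqrt(7))*3 = (21/10 + sqrt(7))*3 = 63/10 + 3*sqrt(7) ≈ 14.237)
l(75)*s = (-1/2*75)*(63/10 + 3*sqrt(7)) = -75*(63/10 + 3*sqrt(7))/2 = -945/4 - 225*sqrt(7)/2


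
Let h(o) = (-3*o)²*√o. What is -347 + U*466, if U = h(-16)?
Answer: -347 + 4294656*I ≈ -347.0 + 4.2947e+6*I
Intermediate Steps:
h(o) = 9*o^(5/2) (h(o) = (9*o²)*√o = 9*o^(5/2))
U = 9216*I (U = 9*(-16)^(5/2) = 9*(1024*I) = 9216*I ≈ 9216.0*I)
-347 + U*466 = -347 + (9216*I)*466 = -347 + 4294656*I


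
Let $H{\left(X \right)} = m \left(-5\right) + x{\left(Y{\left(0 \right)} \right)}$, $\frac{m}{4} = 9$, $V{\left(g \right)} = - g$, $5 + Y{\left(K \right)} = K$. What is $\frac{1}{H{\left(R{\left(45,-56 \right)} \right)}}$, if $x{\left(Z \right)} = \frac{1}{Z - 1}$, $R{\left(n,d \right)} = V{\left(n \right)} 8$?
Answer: $- \frac{6}{1081} \approx -0.0055504$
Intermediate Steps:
$Y{\left(K \right)} = -5 + K$
$m = 36$ ($m = 4 \cdot 9 = 36$)
$R{\left(n,d \right)} = - 8 n$ ($R{\left(n,d \right)} = - n 8 = - 8 n$)
$x{\left(Z \right)} = \frac{1}{-1 + Z}$
$H{\left(X \right)} = - \frac{1081}{6}$ ($H{\left(X \right)} = 36 \left(-5\right) + \frac{1}{-1 + \left(-5 + 0\right)} = -180 + \frac{1}{-1 - 5} = -180 + \frac{1}{-6} = -180 - \frac{1}{6} = - \frac{1081}{6}$)
$\frac{1}{H{\left(R{\left(45,-56 \right)} \right)}} = \frac{1}{- \frac{1081}{6}} = - \frac{6}{1081}$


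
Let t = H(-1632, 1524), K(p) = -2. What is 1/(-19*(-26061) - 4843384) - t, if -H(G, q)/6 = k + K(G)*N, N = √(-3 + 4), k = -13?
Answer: -391340251/4348225 ≈ -90.000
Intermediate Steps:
N = 1 (N = √1 = 1)
H(G, q) = 90 (H(G, q) = -6*(-13 - 2*1) = -6*(-13 - 2) = -6*(-15) = 90)
t = 90
1/(-19*(-26061) - 4843384) - t = 1/(-19*(-26061) - 4843384) - 1*90 = 1/(495159 - 4843384) - 90 = 1/(-4348225) - 90 = -1/4348225 - 90 = -391340251/4348225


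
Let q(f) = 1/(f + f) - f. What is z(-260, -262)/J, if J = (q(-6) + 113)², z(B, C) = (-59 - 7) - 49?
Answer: -16560/2036329 ≈ -0.0081323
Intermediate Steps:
q(f) = 1/(2*f) - f
z(B, C) = -115 (z(B, C) = -66 - 49 = -115)
J = 2036329/144 (J = (((½)/(-6) - 1*(-6)) + 113)² = (((½)*(-⅙) + 6) + 113)² = ((-1/12 + 6) + 113)² = (71/12 + 113)² = (1427/12)² = 2036329/144 ≈ 14141.)
z(-260, -262)/J = -115/2036329/144 = -115*144/2036329 = -16560/2036329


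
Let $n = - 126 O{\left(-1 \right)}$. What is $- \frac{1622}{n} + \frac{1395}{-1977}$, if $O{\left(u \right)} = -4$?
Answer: $- \frac{651629}{166068} \approx -3.9239$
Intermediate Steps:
$n = 504$ ($n = \left(-126\right) \left(-4\right) = 504$)
$- \frac{1622}{n} + \frac{1395}{-1977} = - \frac{1622}{504} + \frac{1395}{-1977} = \left(-1622\right) \frac{1}{504} + 1395 \left(- \frac{1}{1977}\right) = - \frac{811}{252} - \frac{465}{659} = - \frac{651629}{166068}$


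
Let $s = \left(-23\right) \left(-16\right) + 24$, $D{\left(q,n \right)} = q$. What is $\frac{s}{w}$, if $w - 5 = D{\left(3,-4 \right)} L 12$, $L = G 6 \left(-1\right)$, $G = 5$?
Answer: $- \frac{392}{1075} \approx -0.36465$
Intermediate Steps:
$L = -30$ ($L = 5 \cdot 6 \left(-1\right) = 30 \left(-1\right) = -30$)
$w = -1075$ ($w = 5 + 3 \left(-30\right) 12 = 5 - 1080 = -1075$)
$s = 392$ ($s = 368 + 24 = 392$)
$\frac{s}{w} = \frac{392}{-1075} = 392 \left(- \frac{1}{1075}\right) = - \frac{392}{1075}$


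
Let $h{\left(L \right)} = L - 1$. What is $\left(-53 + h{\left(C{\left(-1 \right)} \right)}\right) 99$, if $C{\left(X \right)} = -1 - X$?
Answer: $-5346$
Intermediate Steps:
$h{\left(L \right)} = -1 + L$
$\left(-53 + h{\left(C{\left(-1 \right)} \right)}\right) 99 = \left(-53 - 1\right) 99 = \left(-54\right) 99 = -5346$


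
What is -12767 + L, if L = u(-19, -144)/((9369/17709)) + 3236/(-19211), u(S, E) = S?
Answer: -768133086106/59995953 ≈ -12803.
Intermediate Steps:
L = -2164754155/59995953 (L = -19/(9369/17709) + 3236/(-19211) = -19/(9369*(1/17709)) + 3236*(-1/19211) = -19/3123/5903 - 3236/19211 = -19*5903/3123 - 3236/19211 = -112157/3123 - 3236/19211 = -2164754155/59995953 ≈ -36.082)
-12767 + L = -12767 - 2164754155/59995953 = -768133086106/59995953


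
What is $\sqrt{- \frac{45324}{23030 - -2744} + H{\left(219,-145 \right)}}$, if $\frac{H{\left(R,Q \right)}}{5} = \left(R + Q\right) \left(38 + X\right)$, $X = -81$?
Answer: $\frac{4 i \sqrt{3370588801}}{1841} \approx 126.14 i$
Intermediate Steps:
$H{\left(R,Q \right)} = - 215 Q - 215 R$ ($H{\left(R,Q \right)} = 5 \left(R + Q\right) \left(38 - 81\right) = 5 \left(Q + R\right) \left(-43\right) = 5 \left(- 43 Q - 43 R\right) = - 215 Q - 215 R$)
$\sqrt{- \frac{45324}{23030 - -2744} + H{\left(219,-145 \right)}} = \sqrt{- \frac{45324}{23030 - -2744} - 15910} = \sqrt{- \frac{45324}{23030 + 2744} + \left(31175 - 47085\right)} = \sqrt{- \frac{45324}{25774} - 15910} = \sqrt{\left(-45324\right) \frac{1}{25774} - 15910} = \sqrt{- \frac{22662}{12887} - 15910} = \sqrt{- \frac{205054832}{12887}} = \frac{4 i \sqrt{3370588801}}{1841}$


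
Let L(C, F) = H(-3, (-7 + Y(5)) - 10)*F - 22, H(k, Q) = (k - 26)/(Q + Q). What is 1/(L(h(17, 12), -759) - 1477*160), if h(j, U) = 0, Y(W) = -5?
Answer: -4/947369 ≈ -4.2222e-6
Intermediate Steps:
H(k, Q) = (-26 + k)/(2*Q) (H(k, Q) = (-26 + k)/((2*Q)) = (-26 + k)*(1/(2*Q)) = (-26 + k)/(2*Q))
L(C, F) = -22 + 29*F/44 (L(C, F) = ((-26 - 3)/(2*((-7 - 5) - 10)))*F - 22 = ((½)*(-29)/(-12 - 10))*F - 22 = ((½)*(-29)/(-22))*F - 22 = ((½)*(-1/22)*(-29))*F - 22 = 29*F/44 - 22 = -22 + 29*F/44)
1/(L(h(17, 12), -759) - 1477*160) = 1/((-22 + (29/44)*(-759)) - 1477*160) = 1/((-22 - 2001/4) - 236320) = 1/(-2089/4 - 236320) = 1/(-947369/4) = -4/947369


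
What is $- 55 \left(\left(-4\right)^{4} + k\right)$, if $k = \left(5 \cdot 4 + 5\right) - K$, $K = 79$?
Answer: $-11110$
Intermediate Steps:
$k = -54$ ($k = \left(5 \cdot 4 + 5\right) - 79 = \left(20 + 5\right) - 79 = 25 - 79 = -54$)
$- 55 \left(\left(-4\right)^{4} + k\right) = - 55 \left(\left(-4\right)^{4} - 54\right) = - 55 \left(256 - 54\right) = \left(-55\right) 202 = -11110$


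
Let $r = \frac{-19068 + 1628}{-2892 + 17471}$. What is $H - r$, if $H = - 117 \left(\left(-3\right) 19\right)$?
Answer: $\frac{97244791}{14579} \approx 6670.2$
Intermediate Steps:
$r = - \frac{17440}{14579} \approx -1.1962$
$H = 6669$ ($H = \left(-117\right) \left(-57\right) = 6669$)
$H - r = 6669 - - \frac{17440}{14579} = 6669 + \frac{17440}{14579} = \frac{97244791}{14579}$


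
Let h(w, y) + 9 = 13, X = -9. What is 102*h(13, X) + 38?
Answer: 446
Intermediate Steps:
h(w, y) = 4 (h(w, y) = -9 + 13 = 4)
102*h(13, X) + 38 = 102*4 + 38 = 408 + 38 = 446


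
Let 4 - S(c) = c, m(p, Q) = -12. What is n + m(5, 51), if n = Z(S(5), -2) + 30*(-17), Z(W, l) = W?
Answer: -523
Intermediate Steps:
S(c) = 4 - c
n = -511 (n = (4 - 1*5) + 30*(-17) = (4 - 5) - 510 = -1 - 510 = -511)
n + m(5, 51) = -511 - 12 = -523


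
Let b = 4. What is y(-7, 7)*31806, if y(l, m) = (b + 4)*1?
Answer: 254448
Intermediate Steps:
y(l, m) = 8 (y(l, m) = (4 + 4)*1 = 8*1 = 8)
y(-7, 7)*31806 = 8*31806 = 254448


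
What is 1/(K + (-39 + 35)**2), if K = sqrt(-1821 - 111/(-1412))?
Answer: 22592/2932613 - 2*I*sqrt(907612773)/2932613 ≈ 0.0077037 - 0.020546*I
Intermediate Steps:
K = I*sqrt(907612773)/706 (K = sqrt(-1821 - 111*(-1/1412)) = sqrt(-1821 + 111/1412) = sqrt(-2571141/1412) = I*sqrt(907612773)/706 ≈ 42.672*I)
1/(K + (-39 + 35)**2) = 1/(I*sqrt(907612773)/706 + (-39 + 35)**2) = 1/(I*sqrt(907612773)/706 + (-4)**2) = 1/(I*sqrt(907612773)/706 + 16) = 1/(16 + I*sqrt(907612773)/706)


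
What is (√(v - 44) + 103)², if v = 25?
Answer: (103 + I*√19)² ≈ 10590.0 + 897.93*I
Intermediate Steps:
(√(v - 44) + 103)² = (√(25 - 44) + 103)² = (√(-19) + 103)² = (I*√19 + 103)² = (103 + I*√19)²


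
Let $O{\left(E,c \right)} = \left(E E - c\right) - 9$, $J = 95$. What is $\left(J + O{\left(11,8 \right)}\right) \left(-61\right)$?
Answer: $-12139$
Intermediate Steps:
$O{\left(E,c \right)} = -9 + E^{2} - c$ ($O{\left(E,c \right)} = \left(E^{2} - c\right) - 9 = -9 + E^{2} - c$)
$\left(J + O{\left(11,8 \right)}\right) \left(-61\right) = \left(95 - \left(17 - 121\right)\right) \left(-61\right) = \left(95 - -104\right) \left(-61\right) = \left(95 + 104\right) \left(-61\right) = 199 \left(-61\right) = -12139$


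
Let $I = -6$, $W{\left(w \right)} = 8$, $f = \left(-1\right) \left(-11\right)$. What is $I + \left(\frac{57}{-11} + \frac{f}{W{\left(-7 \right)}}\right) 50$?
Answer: $- \frac{8639}{44} \approx -196.34$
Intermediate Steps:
$f = 11$
$I + \left(\frac{57}{-11} + \frac{f}{W{\left(-7 \right)}}\right) 50 = -6 + \left(\frac{57}{-11} + \frac{11}{8}\right) 50 = -6 + \left(57 \left(- \frac{1}{11}\right) + 11 \cdot \frac{1}{8}\right) 50 = -6 + \left(- \frac{57}{11} + \frac{11}{8}\right) 50 = -6 - \frac{8375}{44} = - \frac{8639}{44}$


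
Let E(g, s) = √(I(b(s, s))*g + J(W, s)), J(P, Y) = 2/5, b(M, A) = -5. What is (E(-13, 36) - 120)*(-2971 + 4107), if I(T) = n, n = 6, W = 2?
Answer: -136320 + 2272*I*√485/5 ≈ -1.3632e+5 + 10007.0*I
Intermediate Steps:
I(T) = 6
J(P, Y) = ⅖ (J(P, Y) = 2*(⅕) = ⅖)
E(g, s) = √(⅖ + 6*g) (E(g, s) = √(6*g + ⅖) = √(⅖ + 6*g))
(E(-13, 36) - 120)*(-2971 + 4107) = (√(10 + 150*(-13))/5 - 120)*(-2971 + 4107) = (√(10 - 1950)/5 - 120)*1136 = (√(-1940)/5 - 120)*1136 = ((2*I*√485)/5 - 120)*1136 = (2*I*√485/5 - 120)*1136 = (-120 + 2*I*√485/5)*1136 = -136320 + 2272*I*√485/5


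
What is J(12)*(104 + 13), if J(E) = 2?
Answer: 234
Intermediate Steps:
J(12)*(104 + 13) = 2*(104 + 13) = 2*117 = 234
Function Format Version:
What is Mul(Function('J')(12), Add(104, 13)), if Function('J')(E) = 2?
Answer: 234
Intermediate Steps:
Mul(Function('J')(12), Add(104, 13)) = Mul(2, Add(104, 13)) = Mul(2, 117) = 234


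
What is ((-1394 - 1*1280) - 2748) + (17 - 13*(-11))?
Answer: -5262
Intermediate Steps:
((-1394 - 1*1280) - 2748) + (17 - 13*(-11)) = ((-1394 - 1280) - 2748) + (17 + 143) = (-2674 - 2748) + 160 = -5422 + 160 = -5262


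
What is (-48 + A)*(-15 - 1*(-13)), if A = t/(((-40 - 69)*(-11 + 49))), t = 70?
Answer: 198886/2071 ≈ 96.034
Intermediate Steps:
A = -35/2071 (A = 70/(((-40 - 69)*(-11 + 49))) = 70/((-109*38)) = 70/(-4142) = 70*(-1/4142) = -35/2071 ≈ -0.016900)
(-48 + A)*(-15 - 1*(-13)) = (-48 - 35/2071)*(-15 - 1*(-13)) = -99443*(-15 + 13)/2071 = -99443/2071*(-2) = 198886/2071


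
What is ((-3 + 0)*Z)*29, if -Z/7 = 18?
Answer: 10962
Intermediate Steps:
Z = -126 (Z = -7*18 = -126)
((-3 + 0)*Z)*29 = ((-3 + 0)*(-126))*29 = -3*(-126)*29 = 378*29 = 10962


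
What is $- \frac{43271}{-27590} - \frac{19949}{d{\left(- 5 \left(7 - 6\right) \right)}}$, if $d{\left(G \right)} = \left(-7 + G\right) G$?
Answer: $- \frac{10955933}{33108} \approx -330.92$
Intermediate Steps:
$d{\left(G \right)} = G \left(-7 + G\right)$
$- \frac{43271}{-27590} - \frac{19949}{d{\left(- 5 \left(7 - 6\right) \right)}} = - \frac{43271}{-27590} - \frac{19949}{- 5 \left(7 - 6\right) \left(-7 - 5 \left(7 - 6\right)\right)} = \left(-43271\right) \left(- \frac{1}{27590}\right) - \frac{19949}{\left(-5\right) 1 \left(-7 - 5\right)} = \frac{43271}{27590} - \frac{19949}{\left(-5\right) \left(-7 - 5\right)} = \frac{43271}{27590} - \frac{19949}{\left(-5\right) \left(-12\right)} = \frac{43271}{27590} - \frac{19949}{60} = - \frac{10955933}{33108}$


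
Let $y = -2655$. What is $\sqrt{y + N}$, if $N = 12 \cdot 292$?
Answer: $\sqrt{849} \approx 29.138$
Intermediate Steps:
$N = 3504$
$\sqrt{y + N} = \sqrt{-2655 + 3504} = \sqrt{849}$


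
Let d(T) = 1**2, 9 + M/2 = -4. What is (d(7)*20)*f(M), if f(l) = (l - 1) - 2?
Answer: -580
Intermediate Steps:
M = -26 (M = -18 + 2*(-4) = -18 - 8 = -26)
d(T) = 1
f(l) = -3 + l (f(l) = (-1 + l) - 2 = -3 + l)
(d(7)*20)*f(M) = (1*20)*(-3 - 26) = 20*(-29) = -580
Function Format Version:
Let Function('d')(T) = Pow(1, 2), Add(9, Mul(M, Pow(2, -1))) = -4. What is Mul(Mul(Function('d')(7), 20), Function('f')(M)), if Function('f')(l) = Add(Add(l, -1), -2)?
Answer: -580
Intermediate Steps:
M = -26 (M = Add(-18, Mul(2, -4)) = Add(-18, -8) = -26)
Function('d')(T) = 1
Function('f')(l) = Add(-3, l) (Function('f')(l) = Add(Add(-1, l), -2) = Add(-3, l))
Mul(Mul(Function('d')(7), 20), Function('f')(M)) = Mul(Mul(1, 20), Add(-3, -26)) = Mul(20, -29) = -580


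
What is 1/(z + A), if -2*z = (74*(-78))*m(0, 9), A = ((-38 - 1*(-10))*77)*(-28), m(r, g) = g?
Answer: 1/86342 ≈ 1.1582e-5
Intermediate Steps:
A = 60368 (A = ((-38 + 10)*77)*(-28) = -28*77*(-28) = -2156*(-28) = 60368)
z = 25974 (z = -74*(-78)*9/2 = -(-2886)*9 = -½*(-51948) = 25974)
1/(z + A) = 1/(25974 + 60368) = 1/86342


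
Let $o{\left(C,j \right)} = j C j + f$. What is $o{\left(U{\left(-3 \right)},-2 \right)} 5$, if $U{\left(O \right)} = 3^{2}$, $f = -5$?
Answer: $155$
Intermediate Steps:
$U{\left(O \right)} = 9$
$o{\left(C,j \right)} = -5 + C j^{2}$ ($o{\left(C,j \right)} = j C j - 5 = C j j - 5 = C j^{2} - 5 = -5 + C j^{2}$)
$o{\left(U{\left(-3 \right)},-2 \right)} 5 = \left(-5 + 9 \left(-2\right)^{2}\right) 5 = \left(-5 + 9 \cdot 4\right) 5 = \left(-5 + 36\right) 5 = 31 \cdot 5 = 155$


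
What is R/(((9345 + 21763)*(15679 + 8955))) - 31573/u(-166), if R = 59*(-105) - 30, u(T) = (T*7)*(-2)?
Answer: -864102188977/63604101176 ≈ -13.586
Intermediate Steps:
u(T) = -14*T (u(T) = (7*T)*(-2) = -14*T)
R = -6225 (R = -6195 - 30 = -6225)
R/(((9345 + 21763)*(15679 + 8955))) - 31573/u(-166) = -6225*1/((9345 + 21763)*(15679 + 8955)) - 31573/((-14*(-166))) = -6225/(31108*24634) - 31573/2324 = -6225/766314472 - 31573*1/2324 = -6225*1/766314472 - 31573/2324 = -6225/766314472 - 31573/2324 = -864102188977/63604101176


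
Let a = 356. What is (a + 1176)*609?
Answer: 932988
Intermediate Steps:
(a + 1176)*609 = (356 + 1176)*609 = 1532*609 = 932988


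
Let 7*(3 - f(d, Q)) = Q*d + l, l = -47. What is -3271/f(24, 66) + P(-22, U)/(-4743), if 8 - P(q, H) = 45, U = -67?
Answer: 108656563/7190388 ≈ 15.111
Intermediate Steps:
f(d, Q) = 68/7 - Q*d/7 (f(d, Q) = 3 - (Q*d - 47)/7 = 3 - (-47 + Q*d)/7 = 3 + (47/7 - Q*d/7) = 68/7 - Q*d/7)
P(q, H) = -37 (P(q, H) = 8 - 1*45 = 8 - 45 = -37)
-3271/f(24, 66) + P(-22, U)/(-4743) = -3271/(68/7 - 1/7*66*24) - 37/(-4743) = -3271/(68/7 - 1584/7) - 37*(-1/4743) = -3271/(-1516/7) + 37/4743 = -3271*(-7/1516) + 37/4743 = 22897/1516 + 37/4743 = 108656563/7190388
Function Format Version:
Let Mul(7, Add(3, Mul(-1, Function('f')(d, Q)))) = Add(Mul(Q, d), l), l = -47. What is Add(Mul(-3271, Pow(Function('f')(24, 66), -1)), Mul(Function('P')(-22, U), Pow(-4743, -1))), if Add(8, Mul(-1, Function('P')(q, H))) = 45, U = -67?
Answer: Rational(108656563, 7190388) ≈ 15.111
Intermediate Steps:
Function('f')(d, Q) = Add(Rational(68, 7), Mul(Rational(-1, 7), Q, d)) (Function('f')(d, Q) = Add(3, Mul(Rational(-1, 7), Add(Mul(Q, d), -47))) = Add(3, Mul(Rational(-1, 7), Add(-47, Mul(Q, d)))) = Add(3, Add(Rational(47, 7), Mul(Rational(-1, 7), Q, d))) = Add(Rational(68, 7), Mul(Rational(-1, 7), Q, d)))
Function('P')(q, H) = -37 (Function('P')(q, H) = Add(8, Mul(-1, 45)) = Add(8, -45) = -37)
Add(Mul(-3271, Pow(Function('f')(24, 66), -1)), Mul(Function('P')(-22, U), Pow(-4743, -1))) = Add(Mul(-3271, Pow(Add(Rational(68, 7), Mul(Rational(-1, 7), 66, 24)), -1)), Mul(-37, Pow(-4743, -1))) = Add(Mul(-3271, Pow(Add(Rational(68, 7), Rational(-1584, 7)), -1)), Mul(-37, Rational(-1, 4743))) = Add(Mul(-3271, Pow(Rational(-1516, 7), -1)), Rational(37, 4743)) = Add(Mul(-3271, Rational(-7, 1516)), Rational(37, 4743)) = Add(Rational(22897, 1516), Rational(37, 4743)) = Rational(108656563, 7190388)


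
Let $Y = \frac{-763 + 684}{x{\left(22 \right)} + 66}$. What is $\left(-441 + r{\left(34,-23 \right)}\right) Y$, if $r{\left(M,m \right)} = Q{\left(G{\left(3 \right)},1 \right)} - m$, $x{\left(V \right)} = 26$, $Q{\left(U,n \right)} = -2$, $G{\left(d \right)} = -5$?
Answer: $\frac{8295}{23} \approx 360.65$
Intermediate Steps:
$r{\left(M,m \right)} = -2 - m$
$Y = - \frac{79}{92}$ ($Y = \frac{-763 + 684}{26 + 66} = - \frac{79}{92} \approx -0.8587$)
$\left(-441 + r{\left(34,-23 \right)}\right) Y = \left(-441 - -21\right) \left(- \frac{79}{92}\right) = \left(-441 + \left(-2 + 23\right)\right) \left(- \frac{79}{92}\right) = \left(-441 + 21\right) \left(- \frac{79}{92}\right) = \left(-420\right) \left(- \frac{79}{92}\right) = \frac{8295}{23}$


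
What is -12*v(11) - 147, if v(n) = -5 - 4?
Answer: -39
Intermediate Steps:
v(n) = -9
-12*v(11) - 147 = -12*(-9) - 147 = 108 - 147 = -39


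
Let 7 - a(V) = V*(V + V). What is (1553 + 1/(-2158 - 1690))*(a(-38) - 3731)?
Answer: -9878233779/962 ≈ -1.0268e+7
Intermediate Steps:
a(V) = 7 - 2*V² (a(V) = 7 - V*(V + V) = 7 - V*2*V = 7 - 2*V²)
(1553 + 1/(-2158 - 1690))*(a(-38) - 3731) = (1553 + 1/(-2158 - 1690))*((7 - 2*(-38)²) - 3731) = (1553 + 1/(-3848))*((7 - 2*1444) - 3731) = (1553 - 1/3848)*((7 - 2888) - 3731) = 5975943*(-2881 - 3731)/3848 = (5975943/3848)*(-6612) = -9878233779/962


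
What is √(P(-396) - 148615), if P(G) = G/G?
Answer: I*√148614 ≈ 385.5*I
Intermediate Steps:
P(G) = 1
√(P(-396) - 148615) = √(1 - 148615) = √(-148614) = I*√148614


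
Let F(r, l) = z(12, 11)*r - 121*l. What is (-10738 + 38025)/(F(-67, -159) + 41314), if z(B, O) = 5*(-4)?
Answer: 2099/4761 ≈ 0.44087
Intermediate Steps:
z(B, O) = -20
F(r, l) = -121*l - 20*r (F(r, l) = -20*r - 121*l = -121*l - 20*r)
(-10738 + 38025)/(F(-67, -159) + 41314) = (-10738 + 38025)/((-121*(-159) - 20*(-67)) + 41314) = 27287/((19239 + 1340) + 41314) = 27287/(20579 + 41314) = 27287/61893 = 27287*(1/61893) = 2099/4761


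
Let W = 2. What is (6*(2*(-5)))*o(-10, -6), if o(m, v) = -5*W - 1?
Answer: 660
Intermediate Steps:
o(m, v) = -11 (o(m, v) = -5*2 - 1 = -10 - 1 = -11)
(6*(2*(-5)))*o(-10, -6) = (6*(2*(-5)))*(-11) = (6*(-10))*(-11) = -60*(-11) = 660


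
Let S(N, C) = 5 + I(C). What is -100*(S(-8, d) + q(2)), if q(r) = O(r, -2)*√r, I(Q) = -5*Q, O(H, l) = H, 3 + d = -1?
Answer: -2500 - 200*√2 ≈ -2782.8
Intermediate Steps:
d = -4 (d = -3 - 1 = -4)
S(N, C) = 5 - 5*C
q(r) = r^(3/2) (q(r) = r*√r = r^(3/2))
-100*(S(-8, d) + q(2)) = -100*((5 - 5*(-4)) + 2^(3/2)) = -100*((5 + 20) + 2*√2) = -100*(25 + 2*√2) = -2500 - 200*√2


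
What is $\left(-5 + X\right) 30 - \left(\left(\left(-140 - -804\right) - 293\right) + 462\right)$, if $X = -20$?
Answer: $-1583$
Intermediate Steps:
$\left(-5 + X\right) 30 - \left(\left(\left(-140 - -804\right) - 293\right) + 462\right) = \left(-5 - 20\right) 30 - \left(\left(\left(-140 - -804\right) - 293\right) + 462\right) = \left(-25\right) 30 - \left(\left(\left(-140 + 804\right) - 293\right) + 462\right) = -750 - \left(\left(664 - 293\right) + 462\right) = -750 - \left(371 + 462\right) = -750 - 833 = -1583$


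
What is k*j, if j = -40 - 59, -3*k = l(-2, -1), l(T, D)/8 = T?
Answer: -528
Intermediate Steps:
l(T, D) = 8*T
k = 16/3 (k = -8*(-2)/3 = -⅓*(-16) = 16/3 ≈ 5.3333)
j = -99
k*j = (16/3)*(-99) = -528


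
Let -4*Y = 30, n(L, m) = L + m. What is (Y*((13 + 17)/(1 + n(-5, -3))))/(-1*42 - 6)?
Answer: -75/112 ≈ -0.66964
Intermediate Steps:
Y = -15/2 (Y = -¼*30 = -15/2 ≈ -7.5000)
(Y*((13 + 17)/(1 + n(-5, -3))))/(-1*42 - 6) = (-15*(13 + 17)/(2*(1 + (-5 - 3))))/(-1*42 - 6) = (-225/(1 - 8))/(-42 - 6) = -225/(-7)/(-48) = -225*(-1)/7*(-1/48) = -15/2*(-30/7)*(-1/48) = (225/7)*(-1/48) = -75/112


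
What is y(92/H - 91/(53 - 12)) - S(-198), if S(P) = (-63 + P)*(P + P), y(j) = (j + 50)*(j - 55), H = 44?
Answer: -21581932352/203401 ≈ -1.0611e+5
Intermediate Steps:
y(j) = (-55 + j)*(50 + j) (y(j) = (50 + j)*(-55 + j) = (-55 + j)*(50 + j))
S(P) = 2*P*(-63 + P) (S(P) = (-63 + P)*(2*P) = 2*P*(-63 + P))
y(92/H - 91/(53 - 12)) - S(-198) = (-2750 + (92/44 - 91/(53 - 12))² - 5*(92/44 - 91/(53 - 12))) - 2*(-198)*(-63 - 198) = (-2750 + (92*(1/44) - 91/41)² - 5*(92*(1/44) - 91/41)) - 2*(-198)*(-261) = (-2750 + (23/11 - 91*1/41)² - 5*(23/11 - 91*1/41)) - 1*103356 = (-2750 + (23/11 - 91/41)² - 5*(23/11 - 91/41)) - 103356 = (-2750 + (-58/451)² - 5*(-58/451)) - 103356 = (-2750 + 3364/203401 + 290/451) - 103356 = -559218596/203401 - 103356 = -21581932352/203401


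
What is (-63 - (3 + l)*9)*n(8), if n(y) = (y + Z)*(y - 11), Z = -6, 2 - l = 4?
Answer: 432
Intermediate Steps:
l = -2 (l = 2 - 1*4 = 2 - 4 = -2)
n(y) = (-11 + y)*(-6 + y) (n(y) = (y - 6)*(y - 11) = (-6 + y)*(-11 + y) = (-11 + y)*(-6 + y))
(-63 - (3 + l)*9)*n(8) = (-63 - (3 - 2)*9)*(66 + 8**2 - 17*8) = (-63 - 9)*(66 + 64 - 136) = (-63 - 1*9)*(-6) = (-63 - 9)*(-6) = -72*(-6) = 432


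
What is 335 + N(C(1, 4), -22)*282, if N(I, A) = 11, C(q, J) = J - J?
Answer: 3437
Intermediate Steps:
C(q, J) = 0
335 + N(C(1, 4), -22)*282 = 335 + 11*282 = 335 + 3102 = 3437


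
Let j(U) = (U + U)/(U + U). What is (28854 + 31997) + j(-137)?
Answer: 60852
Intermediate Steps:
j(U) = 1 (j(U) = (2*U)/((2*U)) = (2*U)*(1/(2*U)) = 1)
(28854 + 31997) + j(-137) = (28854 + 31997) + 1 = 60851 + 1 = 60852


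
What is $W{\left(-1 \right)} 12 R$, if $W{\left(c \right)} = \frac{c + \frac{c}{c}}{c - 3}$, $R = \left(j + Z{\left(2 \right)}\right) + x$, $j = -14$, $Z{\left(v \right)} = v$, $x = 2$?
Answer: $0$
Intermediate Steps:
$R = -10$ ($R = \left(-14 + 2\right) + 2 = -12 + 2 = -10$)
$W{\left(c \right)} = \frac{1 + c}{-3 + c}$ ($W{\left(c \right)} = \frac{c + 1}{-3 + c} = \frac{1 + c}{-3 + c}$)
$W{\left(-1 \right)} 12 R = \frac{1 - 1}{-3 - 1} \cdot 12 \left(-10\right) = \frac{1}{-4} \cdot 0 \cdot 12 \left(-10\right) = \left(- \frac{1}{4}\right) 0 \cdot 12 \left(-10\right) = 0 \cdot 12 \left(-10\right) = 0 \left(-10\right) = 0$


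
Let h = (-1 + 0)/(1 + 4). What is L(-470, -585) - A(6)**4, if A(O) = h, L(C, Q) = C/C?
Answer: 624/625 ≈ 0.99840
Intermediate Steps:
L(C, Q) = 1
h = -1/5 ≈ -0.20000
A(O) = -1/5
L(-470, -585) - A(6)**4 = 1 - (-1/5)**4 = 1 - 1*1/625 = 1 - 1/625 = 624/625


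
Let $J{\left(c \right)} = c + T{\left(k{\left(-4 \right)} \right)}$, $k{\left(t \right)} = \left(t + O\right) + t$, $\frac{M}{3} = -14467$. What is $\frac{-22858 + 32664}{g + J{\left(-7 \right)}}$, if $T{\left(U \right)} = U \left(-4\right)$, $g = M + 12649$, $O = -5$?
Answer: $- \frac{9806}{30707} \approx -0.31934$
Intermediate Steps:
$M = -43401$ ($M = 3 \left(-14467\right) = -43401$)
$g = -30752$ ($g = -43401 + 12649 = -30752$)
$k{\left(t \right)} = -5 + 2 t$ ($k{\left(t \right)} = \left(t - 5\right) + t = \left(-5 + t\right) + t = -5 + 2 t$)
$T{\left(U \right)} = - 4 U$
$J{\left(c \right)} = 52 + c$ ($J{\left(c \right)} = c - 4 \left(-5 + 2 \left(-4\right)\right) = c - 4 \left(-5 - 8\right) = c - -52 = c + 52 = 52 + c$)
$\frac{-22858 + 32664}{g + J{\left(-7 \right)}} = \frac{-22858 + 32664}{-30752 + \left(52 - 7\right)} = \frac{9806}{-30752 + 45} = \frac{9806}{-30707} = 9806 \left(- \frac{1}{30707}\right) = - \frac{9806}{30707}$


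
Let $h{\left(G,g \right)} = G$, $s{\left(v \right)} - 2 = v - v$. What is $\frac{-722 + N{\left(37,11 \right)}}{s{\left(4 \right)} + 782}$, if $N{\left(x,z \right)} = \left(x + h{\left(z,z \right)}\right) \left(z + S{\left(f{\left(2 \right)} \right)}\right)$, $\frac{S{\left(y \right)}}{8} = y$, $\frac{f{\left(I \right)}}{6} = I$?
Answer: $\frac{2207}{392} \approx 5.6301$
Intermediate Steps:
$f{\left(I \right)} = 6 I$
$S{\left(y \right)} = 8 y$
$s{\left(v \right)} = 2$ ($s{\left(v \right)} = 2 + \left(v - v\right) = 2 + 0 = 2$)
$N{\left(x,z \right)} = \left(96 + z\right) \left(x + z\right)$ ($N{\left(x,z \right)} = \left(x + z\right) \left(z + 8 \cdot 6 \cdot 2\right) = \left(x + z\right) \left(z + 8 \cdot 12\right) = \left(x + z\right) \left(z + 96\right) = \left(x + z\right) \left(96 + z\right) = \left(96 + z\right) \left(x + z\right)$)
$\frac{-722 + N{\left(37,11 \right)}}{s{\left(4 \right)} + 782} = \frac{-722 + \left(11^{2} + 96 \cdot 37 + 96 \cdot 11 + 37 \cdot 11\right)}{2 + 782} = \frac{-722 + \left(121 + 3552 + 1056 + 407\right)}{784} = \left(-722 + 5136\right) \frac{1}{784} = 4414 \cdot \frac{1}{784} = \frac{2207}{392}$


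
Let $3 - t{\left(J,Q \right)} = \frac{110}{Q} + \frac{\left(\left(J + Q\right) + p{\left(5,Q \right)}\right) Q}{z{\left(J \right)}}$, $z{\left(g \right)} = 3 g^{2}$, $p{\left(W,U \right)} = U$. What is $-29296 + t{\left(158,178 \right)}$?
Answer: $- \frac{48815368133}{1666347} \approx -29295.0$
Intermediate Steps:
$t{\left(J,Q \right)} = 3 - \frac{110}{Q} - \frac{Q \left(J + 2 Q\right)}{3 J^{2}}$ ($t{\left(J,Q \right)} = 3 - \left(\frac{110}{Q} + \frac{\left(\left(J + Q\right) + Q\right) Q}{3 J^{2}}\right) = 3 - \left(\frac{110}{Q} + \left(J + 2 Q\right) Q \frac{1}{3 J^{2}}\right) = 3 - \left(\frac{110}{Q} + Q \left(J + 2 Q\right) \frac{1}{3 J^{2}}\right) = 3 - \left(\frac{110}{Q} + \frac{Q \left(J + 2 Q\right)}{3 J^{2}}\right) = 3 - \frac{110}{Q} - \frac{Q \left(J + 2 Q\right)}{3 J^{2}}$)
$-29296 + t{\left(158,178 \right)} = -29296 - \left(-3 + \frac{55}{89} + \frac{89}{237} + \frac{2 \cdot 178^{2}}{3 \cdot 24964}\right) = -29296 - \left(- \frac{212}{89} + \frac{89}{237} + \frac{15842}{18723}\right) = -29296 - - \frac{1933579}{1666347} = -29296 + \frac{1933579}{1666347} = - \frac{48815368133}{1666347}$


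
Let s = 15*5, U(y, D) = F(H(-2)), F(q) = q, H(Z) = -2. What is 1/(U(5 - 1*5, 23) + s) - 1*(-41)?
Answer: 2994/73 ≈ 41.014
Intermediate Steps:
U(y, D) = -2
s = 75
1/(U(5 - 1*5, 23) + s) - 1*(-41) = 1/(-2 + 75) - 1*(-41) = 1/73 + 41 = 2994/73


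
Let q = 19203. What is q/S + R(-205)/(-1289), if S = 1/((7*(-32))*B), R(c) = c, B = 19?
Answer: -105347350547/1289 ≈ -8.1728e+7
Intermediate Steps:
S = -1/4256 (S = 1/((7*(-32))*19) = 1/(-224*19) = 1/(-4256) = -1/4256 ≈ -0.00023496)
q/S + R(-205)/(-1289) = 19203/(-1/4256) - 205/(-1289) = 19203*(-4256) - 205*(-1/1289) = -81727968 + 205/1289 = -105347350547/1289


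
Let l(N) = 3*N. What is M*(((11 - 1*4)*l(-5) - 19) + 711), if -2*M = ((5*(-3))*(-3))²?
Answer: -1188675/2 ≈ -5.9434e+5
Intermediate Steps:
M = -2025/2 (M = -((5*(-3))*(-3))²/2 = -(-15*(-3))²/2 = -½*45² = -½*2025 = -2025/2 ≈ -1012.5)
M*(((11 - 1*4)*l(-5) - 19) + 711) = -2025*(((11 - 1*4)*(3*(-5)) - 19) + 711)/2 = -2025*(((11 - 4)*(-15) - 19) + 711)/2 = -2025*((7*(-15) - 19) + 711)/2 = -2025*((-105 - 19) + 711)/2 = -2025*(-124 + 711)/2 = -2025/2*587 = -1188675/2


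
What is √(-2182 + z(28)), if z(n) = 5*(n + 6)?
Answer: 2*I*√503 ≈ 44.855*I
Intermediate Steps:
z(n) = 30 + 5*n (z(n) = 5*(6 + n) = 30 + 5*n)
√(-2182 + z(28)) = √(-2182 + (30 + 5*28)) = √(-2182 + (30 + 140)) = √(-2182 + 170) = √(-2012) = 2*I*√503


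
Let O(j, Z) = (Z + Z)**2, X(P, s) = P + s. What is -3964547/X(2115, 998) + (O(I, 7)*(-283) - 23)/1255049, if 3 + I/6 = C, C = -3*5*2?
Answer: -17582591842/13805539 ≈ -1273.6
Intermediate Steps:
C = -30 (C = -15*2 = -30)
I = -198 (I = -18 + 6*(-30) = -18 - 180 = -198)
O(j, Z) = 4*Z**2 (O(j, Z) = (2*Z)**2 = 4*Z**2)
-3964547/X(2115, 998) + (O(I, 7)*(-283) - 23)/1255049 = -3964547/(2115 + 998) + ((4*7**2)*(-283) - 23)/1255049 = -3964547/3113 + ((4*49)*(-283) - 23)*(1/1255049) = -3964547*1/3113 + (196*(-283) - 23)*(1/1255049) = -14009/11 + (-55468 - 23)*(1/1255049) = -14009/11 - 55491*1/1255049 = -14009/11 - 55491/1255049 = -17582591842/13805539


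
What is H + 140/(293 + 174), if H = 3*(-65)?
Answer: -90925/467 ≈ -194.70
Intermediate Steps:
H = -195
H + 140/(293 + 174) = -195 + 140/(293 + 174) = -195 + 140/467 = -90925/467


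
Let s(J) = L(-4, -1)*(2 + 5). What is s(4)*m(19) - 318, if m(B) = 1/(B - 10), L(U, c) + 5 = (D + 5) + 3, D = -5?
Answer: -2876/9 ≈ -319.56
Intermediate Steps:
L(U, c) = -2 (L(U, c) = -5 + ((-5 + 5) + 3) = -5 + (0 + 3) = -5 + 3 = -2)
s(J) = -14 (s(J) = -2*(2 + 5) = -2*7 = -14)
m(B) = 1/(-10 + B)
s(4)*m(19) - 318 = -14/(-10 + 19) - 318 = -14/9 - 318 = -2876/9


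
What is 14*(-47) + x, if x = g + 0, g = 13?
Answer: -645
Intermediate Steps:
x = 13 (x = 13 + 0 = 13)
14*(-47) + x = 14*(-47) + 13 = -658 + 13 = -645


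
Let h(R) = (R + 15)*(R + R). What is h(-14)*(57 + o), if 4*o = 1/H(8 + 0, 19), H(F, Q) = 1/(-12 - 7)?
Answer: -1463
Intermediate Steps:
H(F, Q) = -1/19 (H(F, Q) = 1/(-19) = -1/19)
h(R) = 2*R*(15 + R) (h(R) = (15 + R)*(2*R) = 2*R*(15 + R))
o = -19/4 (o = 1/(4*(-1/19)) = (¼)*(-19) = -19/4 ≈ -4.7500)
h(-14)*(57 + o) = (2*(-14)*(15 - 14))*(57 - 19/4) = (2*(-14)*1)*(209/4) = -28*209/4 = -1463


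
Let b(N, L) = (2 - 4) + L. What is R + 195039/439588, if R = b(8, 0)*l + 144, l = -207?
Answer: 245485143/439588 ≈ 558.44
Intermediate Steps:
b(N, L) = -2 + L
R = 558 (R = (-2 + 0)*(-207) + 144 = -2*(-207) + 144 = 414 + 144 = 558)
R + 195039/439588 = 558 + 195039/439588 = 245485143/439588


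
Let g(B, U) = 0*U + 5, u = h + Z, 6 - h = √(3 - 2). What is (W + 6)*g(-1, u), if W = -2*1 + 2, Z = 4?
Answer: 30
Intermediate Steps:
h = 5 (h = 6 - √(3 - 2) = 6 - √1 = 6 - 1*1 = 6 - 1 = 5)
W = 0 (W = -2 + 2 = 0)
u = 9 (u = 5 + 4 = 9)
g(B, U) = 5 (g(B, U) = 0 + 5 = 5)
(W + 6)*g(-1, u) = (0 + 6)*5 = 6*5 = 30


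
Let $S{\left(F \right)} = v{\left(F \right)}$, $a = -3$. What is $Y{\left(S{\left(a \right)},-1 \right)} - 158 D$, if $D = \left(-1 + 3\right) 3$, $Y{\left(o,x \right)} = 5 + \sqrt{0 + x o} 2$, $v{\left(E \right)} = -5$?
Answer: $-943 + 2 \sqrt{5} \approx -938.53$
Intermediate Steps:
$S{\left(F \right)} = -5$
$Y{\left(o,x \right)} = 5 + 2 \sqrt{o x}$ ($Y{\left(o,x \right)} = 5 + \sqrt{0 + o x} 2 = 5 + \sqrt{o x} 2 = 5 + 2 \sqrt{o x}$)
$D = 6$ ($D = 2 \cdot 3 = 6$)
$Y{\left(S{\left(a \right)},-1 \right)} - 158 D = \left(5 + 2 \sqrt{\left(-5\right) \left(-1\right)}\right) - 948 = \left(5 + 2 \sqrt{5}\right) - 948 = -943 + 2 \sqrt{5}$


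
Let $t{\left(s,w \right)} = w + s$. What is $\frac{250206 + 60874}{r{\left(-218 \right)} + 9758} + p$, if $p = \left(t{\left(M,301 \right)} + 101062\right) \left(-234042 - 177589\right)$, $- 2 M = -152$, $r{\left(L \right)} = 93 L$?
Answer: $- \frac{9979549452221}{239} \approx -4.1755 \cdot 10^{10}$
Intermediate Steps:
$M = 76$ ($M = \left(- \frac{1}{2}\right) \left(-152\right) = 76$)
$t{\left(s,w \right)} = s + w$
$p = -41755437009$ ($p = \left(\left(76 + 301\right) + 101062\right) \left(-234042 - 177589\right) = \left(377 + 101062\right) \left(-411631\right) = 101439 \left(-411631\right) = -41755437009$)
$\frac{250206 + 60874}{r{\left(-218 \right)} + 9758} + p = \frac{250206 + 60874}{93 \left(-218\right) + 9758} - 41755437009 = \frac{311080}{-20274 + 9758} - 41755437009 = \frac{311080}{-10516} - 41755437009 = 311080 \left(- \frac{1}{10516}\right) - 41755437009 = - \frac{7070}{239} - 41755437009 = - \frac{9979549452221}{239}$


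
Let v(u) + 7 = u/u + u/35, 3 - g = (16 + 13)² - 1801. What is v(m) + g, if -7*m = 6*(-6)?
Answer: 234501/245 ≈ 957.15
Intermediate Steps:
g = 963 (g = 3 - ((16 + 13)² - 1801) = 3 - (29² - 1801) = 3 - (841 - 1801) = 3 - 1*(-960) = 3 + 960 = 963)
m = 36/7 (m = -6*(-6)/7 = -⅐*(-36) = 36/7 ≈ 5.1429)
v(u) = -6 + u/35 (v(u) = -7 + (u/u + u/35) = -7 + (1 + u*(1/35)) = -7 + (1 + u/35) = -6 + u/35)
v(m) + g = (-6 + (1/35)*(36/7)) + 963 = (-6 + 36/245) + 963 = -1434/245 + 963 = 234501/245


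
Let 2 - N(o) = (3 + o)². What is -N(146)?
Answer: 22199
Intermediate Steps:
N(o) = 2 - (3 + o)²
-N(146) = -(2 - (3 + 146)²) = -(2 - 1*149²) = -(2 - 1*22201) = -(2 - 22201) = -1*(-22199) = 22199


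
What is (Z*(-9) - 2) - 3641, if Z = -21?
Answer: -3454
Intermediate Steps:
(Z*(-9) - 2) - 3641 = (-21*(-9) - 2) - 3641 = (189 - 2) - 3641 = 187 - 3641 = -3454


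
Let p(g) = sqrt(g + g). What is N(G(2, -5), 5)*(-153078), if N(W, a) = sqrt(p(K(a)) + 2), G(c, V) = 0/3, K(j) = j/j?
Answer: -153078*sqrt(2 + sqrt(2)) ≈ -2.8285e+5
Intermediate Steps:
K(j) = 1
p(g) = sqrt(2)*sqrt(g) (p(g) = sqrt(2*g) = sqrt(2)*sqrt(g))
G(c, V) = 0 (G(c, V) = 0*(1/3) = 0)
N(W, a) = sqrt(2 + sqrt(2)) (N(W, a) = sqrt(sqrt(2)*sqrt(1) + 2) = sqrt(sqrt(2)*1 + 2) = sqrt(sqrt(2) + 2) = sqrt(2 + sqrt(2)))
N(G(2, -5), 5)*(-153078) = sqrt(2 + sqrt(2))*(-153078) = -153078*sqrt(2 + sqrt(2))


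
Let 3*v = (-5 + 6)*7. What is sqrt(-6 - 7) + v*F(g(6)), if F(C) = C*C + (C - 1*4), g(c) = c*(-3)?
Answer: 2114/3 + I*sqrt(13) ≈ 704.67 + 3.6056*I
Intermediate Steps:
g(c) = -3*c
F(C) = -4 + C + C**2 (F(C) = C**2 + (C - 4) = C**2 + (-4 + C) = -4 + C + C**2)
v = 7/3 (v = ((-5 + 6)*7)/3 = (1*7)/3 = (1/3)*7 = 7/3 ≈ 2.3333)
sqrt(-6 - 7) + v*F(g(6)) = sqrt(-6 - 7) + 7*(-4 - 3*6 + (-3*6)**2)/3 = sqrt(-13) + 7*(-4 - 18 + (-18)**2)/3 = I*sqrt(13) + 7*(-4 - 18 + 324)/3 = I*sqrt(13) + (7/3)*302 = I*sqrt(13) + 2114/3 = 2114/3 + I*sqrt(13)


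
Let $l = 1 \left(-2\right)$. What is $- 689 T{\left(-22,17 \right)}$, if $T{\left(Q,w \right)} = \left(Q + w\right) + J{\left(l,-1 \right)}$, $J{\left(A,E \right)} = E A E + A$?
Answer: $6201$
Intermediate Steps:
$l = -2$
$J{\left(A,E \right)} = A + A E^{2}$ ($J{\left(A,E \right)} = A E E + A = A E^{2} + A = A + A E^{2}$)
$T{\left(Q,w \right)} = -4 + Q + w$ ($T{\left(Q,w \right)} = \left(Q + w\right) - 2 \left(1 + \left(-1\right)^{2}\right) = \left(Q + w\right) - 2 \left(1 + 1\right) = \left(Q + w\right) - 4 = -4 + Q + w$)
$- 689 T{\left(-22,17 \right)} = - 689 \left(-4 - 22 + 17\right) = \left(-689\right) \left(-9\right) = 6201$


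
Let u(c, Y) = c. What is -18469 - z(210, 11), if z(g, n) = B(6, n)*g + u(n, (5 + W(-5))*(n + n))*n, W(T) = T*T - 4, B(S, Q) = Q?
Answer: -20900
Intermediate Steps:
W(T) = -4 + T² (W(T) = T² - 4 = -4 + T²)
z(g, n) = n² + g*n (z(g, n) = n*g + n*n = g*n + n² = n² + g*n)
-18469 - z(210, 11) = -18469 - 11*(210 + 11) = -18469 - 11*221 = -18469 - 1*2431 = -18469 - 2431 = -20900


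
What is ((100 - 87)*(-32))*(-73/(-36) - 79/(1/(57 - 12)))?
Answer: 13302328/9 ≈ 1.4780e+6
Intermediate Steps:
((100 - 87)*(-32))*(-73/(-36) - 79/(1/(57 - 12))) = (13*(-32))*(-73*(-1/36) - 79/(1/45)) = -416*(73/36 - 79/1/45) = -416*(73/36 - 79*45) = -416*(73/36 - 3555) = -416*(-127907/36) = 13302328/9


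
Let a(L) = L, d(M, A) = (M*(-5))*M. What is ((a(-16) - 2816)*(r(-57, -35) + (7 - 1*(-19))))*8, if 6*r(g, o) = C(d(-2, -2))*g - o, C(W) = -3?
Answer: -1366912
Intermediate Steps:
d(M, A) = -5*M² (d(M, A) = (-5*M)*M = -5*M²)
r(g, o) = -g/2 - o/6 (r(g, o) = (-3*g - o)/6 = (-o - 3*g)/6 = -g/2 - o/6)
((a(-16) - 2816)*(r(-57, -35) + (7 - 1*(-19))))*8 = ((-16 - 2816)*((-½*(-57) - ⅙*(-35)) + (7 - 1*(-19))))*8 = -2832*((57/2 + 35/6) + (7 + 19))*8 = -2832*(103/3 + 26)*8 = -2832*181/3*8 = -170864*8 = -1366912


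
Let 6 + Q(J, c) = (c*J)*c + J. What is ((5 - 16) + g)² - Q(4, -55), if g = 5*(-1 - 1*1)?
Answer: -11657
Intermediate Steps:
Q(J, c) = -6 + J + J*c² (Q(J, c) = -6 + ((c*J)*c + J) = -6 + ((J*c)*c + J) = -6 + (J*c² + J) = -6 + (J + J*c²) = -6 + J + J*c²)
g = -10 (g = 5*(-1 - 1) = 5*(-2) = -10)
((5 - 16) + g)² - Q(4, -55) = ((5 - 16) - 10)² - (-6 + 4 + 4*(-55)²) = (-11 - 10)² - (-6 + 4 + 4*3025) = (-21)² - (-6 + 4 + 12100) = 441 - 1*12098 = 441 - 12098 = -11657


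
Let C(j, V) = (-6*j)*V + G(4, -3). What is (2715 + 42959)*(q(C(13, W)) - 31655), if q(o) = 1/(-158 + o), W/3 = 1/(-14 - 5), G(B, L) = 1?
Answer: -3974533849836/2749 ≈ -1.4458e+9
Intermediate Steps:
W = -3/19 (W = 3/(-14 - 5) = 3/(-19) = 3*(-1/19) = -3/19 ≈ -0.15789)
C(j, V) = 1 - 6*V*j (C(j, V) = (-6*j)*V + 1 = -6*V*j + 1 = 1 - 6*V*j)
(2715 + 42959)*(q(C(13, W)) - 31655) = (2715 + 42959)*(1/(-158 + (1 - 6*(-3/19)*13)) - 31655) = 45674*(1/(-158 + (1 + 234/19)) - 31655) = 45674*(1/(-158 + 253/19) - 31655) = 45674*(1/(-2749/19) - 31655) = 45674*(-19/2749 - 31655) = 45674*(-87019614/2749) = -3974533849836/2749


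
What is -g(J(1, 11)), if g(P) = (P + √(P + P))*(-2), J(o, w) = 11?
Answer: 22 + 2*√22 ≈ 31.381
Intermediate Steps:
g(P) = -2*P - 2*√2*√P (g(P) = (P + √(2*P))*(-2) = (P + √2*√P)*(-2) = -2*P - 2*√2*√P)
-g(J(1, 11)) = -(-2*11 - 2*√2*√11) = -(-22 - 2*√22) = 22 + 2*√22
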